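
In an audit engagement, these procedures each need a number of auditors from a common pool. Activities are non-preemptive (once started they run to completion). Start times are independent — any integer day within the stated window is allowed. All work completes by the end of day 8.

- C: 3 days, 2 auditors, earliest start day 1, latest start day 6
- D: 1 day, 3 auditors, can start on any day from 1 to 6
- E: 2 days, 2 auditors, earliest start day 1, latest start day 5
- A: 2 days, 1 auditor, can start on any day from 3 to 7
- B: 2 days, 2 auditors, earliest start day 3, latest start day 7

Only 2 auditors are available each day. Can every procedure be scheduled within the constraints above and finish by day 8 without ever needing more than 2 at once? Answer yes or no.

no

Total auditor-days = 19; over 8 days the average is 19/8 > 2, so some day must exceed 2.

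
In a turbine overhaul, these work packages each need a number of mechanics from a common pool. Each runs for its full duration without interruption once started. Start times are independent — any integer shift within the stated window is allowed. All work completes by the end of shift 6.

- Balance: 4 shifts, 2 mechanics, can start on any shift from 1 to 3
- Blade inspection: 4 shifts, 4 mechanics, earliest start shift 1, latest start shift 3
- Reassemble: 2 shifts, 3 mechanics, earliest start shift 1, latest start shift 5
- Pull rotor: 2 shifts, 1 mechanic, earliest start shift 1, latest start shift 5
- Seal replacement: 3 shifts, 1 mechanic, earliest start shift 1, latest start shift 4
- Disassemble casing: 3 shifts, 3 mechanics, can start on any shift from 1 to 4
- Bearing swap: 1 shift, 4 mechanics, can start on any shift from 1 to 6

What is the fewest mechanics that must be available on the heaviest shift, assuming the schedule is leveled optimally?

9

Early-start (Balance@1, Blade inspection@1, Reassemble@1, Pull rotor@1, Seal replacement@1, Disassemble casing@1, Bearing swap@1) gives peak 18: s1:18  s2:14  s3:10  s4:6  s5:0  s6:0.
Shift Reassemble→5, Pull rotor→4, Seal replacement→4, Bearing swap→5.
Schedule Balance@1, Blade inspection@1, Reassemble@5, Pull rotor@4, Seal replacement@4, Disassemble casing@1, Bearing swap@5: s1:9  s2:9  s3:9  s4:8  s5:9  s6:4 — peak 9.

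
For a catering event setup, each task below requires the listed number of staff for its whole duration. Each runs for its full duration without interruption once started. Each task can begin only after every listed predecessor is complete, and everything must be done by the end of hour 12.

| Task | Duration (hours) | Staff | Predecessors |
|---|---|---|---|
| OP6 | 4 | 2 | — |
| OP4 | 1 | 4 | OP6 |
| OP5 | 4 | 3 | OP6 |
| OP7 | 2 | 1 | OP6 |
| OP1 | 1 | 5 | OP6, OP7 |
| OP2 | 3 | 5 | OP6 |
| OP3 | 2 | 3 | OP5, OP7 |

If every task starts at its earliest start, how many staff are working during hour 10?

At early start, hour 10 has: OP3.
Demand: 3 = 3.

3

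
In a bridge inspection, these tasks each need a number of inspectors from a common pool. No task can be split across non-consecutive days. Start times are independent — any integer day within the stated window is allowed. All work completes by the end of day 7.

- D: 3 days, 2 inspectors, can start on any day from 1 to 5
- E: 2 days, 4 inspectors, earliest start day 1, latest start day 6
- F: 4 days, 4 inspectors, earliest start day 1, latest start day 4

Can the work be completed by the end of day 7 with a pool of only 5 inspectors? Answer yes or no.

The minimum achievable peak is 6; 5 < 6, so no feasible schedule stays within the cap.

no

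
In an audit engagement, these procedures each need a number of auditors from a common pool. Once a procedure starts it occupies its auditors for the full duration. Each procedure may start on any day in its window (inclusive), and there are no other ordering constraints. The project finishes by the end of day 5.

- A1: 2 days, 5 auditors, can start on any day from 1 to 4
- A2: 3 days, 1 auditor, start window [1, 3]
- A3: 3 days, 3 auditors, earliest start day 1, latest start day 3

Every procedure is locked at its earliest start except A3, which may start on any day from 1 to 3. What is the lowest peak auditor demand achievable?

A3@1: d1:9  d2:9  d3:4  d4:0  d5:0 → peak 9
A3@2: d1:6  d2:9  d3:4  d4:3  d5:0 → peak 9
A3@3: d1:6  d2:6  d3:4  d4:3  d5:3 → peak 6
Best is A3@3, peak 6.

6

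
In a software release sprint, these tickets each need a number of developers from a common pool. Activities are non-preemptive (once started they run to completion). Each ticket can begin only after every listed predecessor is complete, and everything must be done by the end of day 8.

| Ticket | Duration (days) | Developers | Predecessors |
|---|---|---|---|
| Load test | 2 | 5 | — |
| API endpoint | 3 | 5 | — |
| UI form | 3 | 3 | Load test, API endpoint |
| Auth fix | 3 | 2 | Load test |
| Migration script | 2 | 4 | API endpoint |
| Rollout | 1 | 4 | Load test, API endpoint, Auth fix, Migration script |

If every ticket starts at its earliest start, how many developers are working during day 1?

10

At early start, day 1 has: Load test, API endpoint.
Demand: 5 + 5 = 10.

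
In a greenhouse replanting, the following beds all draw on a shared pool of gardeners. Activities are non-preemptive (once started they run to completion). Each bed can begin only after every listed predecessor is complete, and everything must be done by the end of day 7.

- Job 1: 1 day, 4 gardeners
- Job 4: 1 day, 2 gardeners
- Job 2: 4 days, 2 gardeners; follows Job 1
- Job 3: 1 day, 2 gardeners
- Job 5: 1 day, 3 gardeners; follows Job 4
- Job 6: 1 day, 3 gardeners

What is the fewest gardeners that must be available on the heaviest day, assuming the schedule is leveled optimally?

Early-start (Job 1@1, Job 4@1, Job 2@2, Job 3@1, Job 5@2, Job 6@1) gives peak 11: d1:11  d2:5  d3:2  d4:2  d5:2  d6:0  d7:0.
Shift Job 4→2, Job 3→3, Job 5→6, Job 6→7.
Schedule Job 1@1, Job 4@2, Job 2@2, Job 3@3, Job 5@6, Job 6@7: d1:4  d2:4  d3:4  d4:2  d5:2  d6:3  d7:3 — peak 4.
Total gardener-days = 22 over 7 days ⇒ peak ≥ ⌈22/7⌉ = 4, so 4 is optimal.

4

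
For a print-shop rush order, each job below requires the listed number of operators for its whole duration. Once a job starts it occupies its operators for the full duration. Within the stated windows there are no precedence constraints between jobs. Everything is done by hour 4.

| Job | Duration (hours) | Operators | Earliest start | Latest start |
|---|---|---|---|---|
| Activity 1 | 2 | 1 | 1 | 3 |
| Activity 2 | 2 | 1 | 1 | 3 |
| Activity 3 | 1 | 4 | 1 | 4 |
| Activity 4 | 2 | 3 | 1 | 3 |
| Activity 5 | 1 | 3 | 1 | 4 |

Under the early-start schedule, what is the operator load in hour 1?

At early start, hour 1 has: Activity 1, Activity 2, Activity 3, Activity 4, Activity 5.
Demand: 1 + 1 + 4 + 3 + 3 = 12.

12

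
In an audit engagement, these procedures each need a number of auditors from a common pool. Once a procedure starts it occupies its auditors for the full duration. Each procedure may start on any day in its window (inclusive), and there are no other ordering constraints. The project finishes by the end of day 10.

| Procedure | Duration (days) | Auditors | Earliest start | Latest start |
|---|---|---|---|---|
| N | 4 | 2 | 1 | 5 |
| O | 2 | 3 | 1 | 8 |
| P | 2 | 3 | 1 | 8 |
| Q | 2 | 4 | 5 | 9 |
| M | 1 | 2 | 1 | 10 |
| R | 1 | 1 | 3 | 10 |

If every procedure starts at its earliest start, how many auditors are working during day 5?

4

At early start, day 5 has: Q.
Demand: 4 = 4.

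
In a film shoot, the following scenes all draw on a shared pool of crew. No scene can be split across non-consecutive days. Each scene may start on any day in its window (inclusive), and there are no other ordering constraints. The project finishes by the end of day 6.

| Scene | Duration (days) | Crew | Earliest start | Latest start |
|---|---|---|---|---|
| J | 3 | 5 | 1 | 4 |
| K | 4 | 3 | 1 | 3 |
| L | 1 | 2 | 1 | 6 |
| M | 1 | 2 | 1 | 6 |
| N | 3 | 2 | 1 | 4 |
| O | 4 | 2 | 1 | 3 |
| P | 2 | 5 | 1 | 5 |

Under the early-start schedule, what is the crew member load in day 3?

At early start, day 3 has: J, K, N, O.
Demand: 5 + 3 + 2 + 2 = 12.

12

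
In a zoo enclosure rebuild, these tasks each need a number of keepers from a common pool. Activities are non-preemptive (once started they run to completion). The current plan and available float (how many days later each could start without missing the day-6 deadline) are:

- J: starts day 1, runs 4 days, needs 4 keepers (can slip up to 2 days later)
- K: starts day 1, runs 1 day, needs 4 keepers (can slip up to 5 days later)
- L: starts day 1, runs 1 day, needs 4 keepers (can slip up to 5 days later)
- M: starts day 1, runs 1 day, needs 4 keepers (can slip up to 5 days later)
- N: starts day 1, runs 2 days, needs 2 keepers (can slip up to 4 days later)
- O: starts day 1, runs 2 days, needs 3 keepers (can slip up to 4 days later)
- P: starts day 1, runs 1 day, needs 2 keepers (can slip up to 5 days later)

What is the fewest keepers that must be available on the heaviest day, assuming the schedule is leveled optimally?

8

Early-start (J@1, K@1, L@1, M@1, N@1, O@1, P@1) gives peak 23: d1:23  d2:9  d3:4  d4:4  d5:0  d6:0.
Shift L→2, M→3, N→4, O→5, P→4.
Schedule J@1, K@1, L@2, M@3, N@4, O@5, P@4: d1:8  d2:8  d3:8  d4:8  d5:5  d6:3 — peak 8.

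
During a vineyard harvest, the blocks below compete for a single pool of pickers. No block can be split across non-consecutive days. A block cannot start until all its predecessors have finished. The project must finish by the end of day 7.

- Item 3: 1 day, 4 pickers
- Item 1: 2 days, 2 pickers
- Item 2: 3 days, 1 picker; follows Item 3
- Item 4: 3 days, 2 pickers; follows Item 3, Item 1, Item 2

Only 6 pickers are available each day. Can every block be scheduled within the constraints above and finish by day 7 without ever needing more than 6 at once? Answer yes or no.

Schedule Item 3@1, Item 1@2, Item 2@2, Item 4@5: d1:4  d2:3  d3:3  d4:1  d5:2  d6:2  d7:2 — peak 4 ≤ 6.

yes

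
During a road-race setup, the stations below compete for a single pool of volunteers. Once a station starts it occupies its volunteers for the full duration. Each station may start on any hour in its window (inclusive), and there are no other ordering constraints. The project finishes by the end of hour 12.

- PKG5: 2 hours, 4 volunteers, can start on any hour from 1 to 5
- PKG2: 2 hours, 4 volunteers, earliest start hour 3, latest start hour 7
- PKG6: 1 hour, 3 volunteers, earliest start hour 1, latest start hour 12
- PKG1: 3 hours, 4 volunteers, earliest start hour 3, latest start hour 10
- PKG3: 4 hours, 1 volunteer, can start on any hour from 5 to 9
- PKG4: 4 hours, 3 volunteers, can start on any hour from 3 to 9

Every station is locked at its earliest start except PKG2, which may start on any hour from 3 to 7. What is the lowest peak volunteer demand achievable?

PKG2@3: h1:7  h2:4  h3:11  h4:11  h5:8  h6:4  h7:1  h8:1  h9:0  h10:0  h11:0  h12:0 → peak 11
PKG2@4: h1:7  h2:4  h3:7  h4:11  h5:12  h6:4  h7:1  h8:1  h9:0  h10:0  h11:0  h12:0 → peak 12
PKG2@5: h1:7  h2:4  h3:7  h4:7  h5:12  h6:8  h7:1  h8:1  h9:0  h10:0  h11:0  h12:0 → peak 12
PKG2@6: h1:7  h2:4  h3:7  h4:7  h5:8  h6:8  h7:5  h8:1  h9:0  h10:0  h11:0  h12:0 → peak 8
PKG2@7: h1:7  h2:4  h3:7  h4:7  h5:8  h6:4  h7:5  h8:5  h9:0  h10:0  h11:0  h12:0 → peak 8
Best is PKG2@6, peak 8.

8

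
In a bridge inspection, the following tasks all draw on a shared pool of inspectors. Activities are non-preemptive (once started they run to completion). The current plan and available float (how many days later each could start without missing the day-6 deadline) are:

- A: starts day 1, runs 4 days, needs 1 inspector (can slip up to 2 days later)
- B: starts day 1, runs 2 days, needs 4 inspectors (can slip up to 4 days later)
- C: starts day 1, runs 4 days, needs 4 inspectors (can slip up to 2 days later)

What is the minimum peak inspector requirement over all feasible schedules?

5

Early-start (A@1, B@1, C@1) gives peak 9: d1:9  d2:9  d3:5  d4:5  d5:0  d6:0.
Shift C→3.
Schedule A@1, B@1, C@3: d1:5  d2:5  d3:5  d4:5  d5:4  d6:4 — peak 5.
Total inspector-days = 28 over 6 days ⇒ peak ≥ ⌈28/6⌉ = 5, so 5 is optimal.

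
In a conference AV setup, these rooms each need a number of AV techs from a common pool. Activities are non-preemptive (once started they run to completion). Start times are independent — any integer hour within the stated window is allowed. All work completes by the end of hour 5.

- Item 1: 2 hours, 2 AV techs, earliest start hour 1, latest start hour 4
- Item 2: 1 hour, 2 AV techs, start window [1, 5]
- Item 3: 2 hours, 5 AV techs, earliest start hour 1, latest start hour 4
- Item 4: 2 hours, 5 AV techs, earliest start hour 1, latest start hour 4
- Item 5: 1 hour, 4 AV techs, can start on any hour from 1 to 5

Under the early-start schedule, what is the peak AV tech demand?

18

Early-start schedule: Item 1@1, Item 2@1, Item 3@1, Item 4@1, Item 5@1.
Load per hour: hour 1: 18, hour 2: 12, hour 3: 0, hour 4: 0, hour 5: 0.
Peak is 18.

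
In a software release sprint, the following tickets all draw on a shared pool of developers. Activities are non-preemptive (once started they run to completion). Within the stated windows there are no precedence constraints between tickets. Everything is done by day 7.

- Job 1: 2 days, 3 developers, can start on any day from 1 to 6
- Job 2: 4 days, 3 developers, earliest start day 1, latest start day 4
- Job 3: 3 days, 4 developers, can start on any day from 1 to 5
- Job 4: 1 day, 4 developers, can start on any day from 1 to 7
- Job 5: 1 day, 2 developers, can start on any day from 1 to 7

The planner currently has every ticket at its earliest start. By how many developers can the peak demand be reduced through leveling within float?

Early-start peak: d1:16  d2:10  d3:7  d4:3  d5:0  d6:0  d7:0 ⇒ 16.
Leveled (Job 1@1, Job 2@1, Job 3@3, Job 4@6, Job 5@5): d1:6  d2:6  d3:7  d4:7  d5:6  d6:4  d7:0 ⇒ 7.
Reduction 16 − 7 = 9.

9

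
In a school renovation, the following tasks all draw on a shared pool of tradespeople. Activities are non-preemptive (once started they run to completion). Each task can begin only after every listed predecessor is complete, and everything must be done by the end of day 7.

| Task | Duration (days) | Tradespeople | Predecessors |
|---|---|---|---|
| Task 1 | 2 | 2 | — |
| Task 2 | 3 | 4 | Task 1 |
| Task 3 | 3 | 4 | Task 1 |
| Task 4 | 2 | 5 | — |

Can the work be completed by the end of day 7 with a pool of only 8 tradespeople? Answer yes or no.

yes

Schedule Task 1@1, Task 2@3, Task 3@3, Task 4@1: d1:7  d2:7  d3:8  d4:8  d5:8  d6:0  d7:0 — peak 8 ≤ 8.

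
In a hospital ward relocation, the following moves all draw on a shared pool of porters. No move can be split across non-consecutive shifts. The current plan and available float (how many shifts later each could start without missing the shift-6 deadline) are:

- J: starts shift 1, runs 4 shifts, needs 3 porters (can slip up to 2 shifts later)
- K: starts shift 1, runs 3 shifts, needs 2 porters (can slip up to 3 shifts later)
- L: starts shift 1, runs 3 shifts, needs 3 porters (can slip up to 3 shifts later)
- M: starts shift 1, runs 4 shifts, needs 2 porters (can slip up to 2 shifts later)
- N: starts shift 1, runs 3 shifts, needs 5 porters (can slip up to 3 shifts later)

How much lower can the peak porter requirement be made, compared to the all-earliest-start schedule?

Early-start peak: s1:15  s2:15  s3:15  s4:5  s5:0  s6:0 ⇒ 15.
Leveled (J@1, K@1, L@1, M@1, N@4): s1:10  s2:10  s3:10  s4:10  s5:5  s6:5 ⇒ 10.
Reduction 15 − 10 = 5.

5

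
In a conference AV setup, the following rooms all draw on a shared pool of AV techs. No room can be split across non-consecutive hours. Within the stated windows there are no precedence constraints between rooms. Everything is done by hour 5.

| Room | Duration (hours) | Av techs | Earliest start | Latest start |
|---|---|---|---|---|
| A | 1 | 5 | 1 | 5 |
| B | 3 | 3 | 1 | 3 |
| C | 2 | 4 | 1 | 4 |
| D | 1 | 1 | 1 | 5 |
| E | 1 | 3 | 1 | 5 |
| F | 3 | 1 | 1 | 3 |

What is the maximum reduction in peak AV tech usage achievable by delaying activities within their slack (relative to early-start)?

Early-start peak: h1:17  h2:8  h3:4  h4:0  h5:0 ⇒ 17.
Leveled (A@1, B@2, C@4, D@1, E@2, F@1): h1:7  h2:7  h3:4  h4:7  h5:4 ⇒ 7.
Reduction 17 − 7 = 10.

10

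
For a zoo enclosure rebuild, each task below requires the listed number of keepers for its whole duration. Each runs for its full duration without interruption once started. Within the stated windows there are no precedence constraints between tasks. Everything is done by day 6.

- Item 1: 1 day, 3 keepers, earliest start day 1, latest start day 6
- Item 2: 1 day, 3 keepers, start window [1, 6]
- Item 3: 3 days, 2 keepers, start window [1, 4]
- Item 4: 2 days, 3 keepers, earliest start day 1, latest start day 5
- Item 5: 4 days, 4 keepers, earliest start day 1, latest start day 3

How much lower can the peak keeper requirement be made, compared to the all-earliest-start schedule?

Early-start peak: d1:15  d2:9  d3:6  d4:4  d5:0  d6:0 ⇒ 15.
Leveled (Item 1@1, Item 2@2, Item 3@3, Item 4@1, Item 5@3): d1:6  d2:6  d3:6  d4:6  d5:6  d6:4 ⇒ 6.
Reduction 15 − 6 = 9.

9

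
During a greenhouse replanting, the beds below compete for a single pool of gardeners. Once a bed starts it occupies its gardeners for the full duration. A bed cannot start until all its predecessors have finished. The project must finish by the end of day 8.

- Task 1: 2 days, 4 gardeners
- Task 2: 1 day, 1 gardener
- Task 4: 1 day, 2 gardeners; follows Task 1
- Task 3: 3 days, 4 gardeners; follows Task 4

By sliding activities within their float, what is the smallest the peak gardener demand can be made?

Early-start (Task 1@1, Task 2@1, Task 4@3, Task 3@4) gives peak 5: d1:5  d2:4  d3:2  d4:4  d5:4  d6:4  d7:0  d8:0.
Shift Task 2→3.
Schedule Task 1@1, Task 2@3, Task 4@3, Task 3@4: d1:4  d2:4  d3:3  d4:4  d5:4  d6:4  d7:0  d8:0 — peak 4.

4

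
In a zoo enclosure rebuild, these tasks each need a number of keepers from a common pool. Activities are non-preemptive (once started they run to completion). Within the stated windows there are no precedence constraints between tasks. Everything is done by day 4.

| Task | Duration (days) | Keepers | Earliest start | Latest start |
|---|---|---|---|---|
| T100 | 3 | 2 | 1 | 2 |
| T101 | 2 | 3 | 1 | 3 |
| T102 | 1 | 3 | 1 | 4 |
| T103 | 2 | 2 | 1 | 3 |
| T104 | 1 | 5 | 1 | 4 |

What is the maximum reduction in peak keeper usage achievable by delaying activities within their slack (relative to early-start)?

8

Early-start peak: d1:15  d2:7  d3:2  d4:0 ⇒ 15.
Leveled (T100@1, T101@1, T102@3, T103@1, T104@4): d1:7  d2:7  d3:5  d4:5 ⇒ 7.
Reduction 15 − 7 = 8.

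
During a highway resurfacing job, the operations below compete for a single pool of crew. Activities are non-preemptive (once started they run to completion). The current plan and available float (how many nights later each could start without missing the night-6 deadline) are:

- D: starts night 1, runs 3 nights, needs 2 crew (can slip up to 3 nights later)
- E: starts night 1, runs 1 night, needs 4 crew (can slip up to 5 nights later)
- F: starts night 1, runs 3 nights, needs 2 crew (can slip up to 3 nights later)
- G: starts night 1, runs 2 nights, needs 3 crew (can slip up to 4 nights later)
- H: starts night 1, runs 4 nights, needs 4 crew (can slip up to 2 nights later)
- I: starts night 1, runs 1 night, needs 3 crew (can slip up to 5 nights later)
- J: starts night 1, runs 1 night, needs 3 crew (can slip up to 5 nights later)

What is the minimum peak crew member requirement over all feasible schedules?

Early-start (D@1, E@1, F@1, G@1, H@1, I@1, J@1) gives peak 21: n1:21  n2:11  n3:8  n4:4  n5:0  n6:0.
Shift G→4, H→2, I→6, J→6.
Schedule D@1, E@1, F@1, G@4, H@2, I@6, J@6: n1:8  n2:8  n3:8  n4:7  n5:7  n6:6 — peak 8.
Total crew member-nights = 44 over 6 nights ⇒ peak ≥ ⌈44/6⌉ = 8, so 8 is optimal.

8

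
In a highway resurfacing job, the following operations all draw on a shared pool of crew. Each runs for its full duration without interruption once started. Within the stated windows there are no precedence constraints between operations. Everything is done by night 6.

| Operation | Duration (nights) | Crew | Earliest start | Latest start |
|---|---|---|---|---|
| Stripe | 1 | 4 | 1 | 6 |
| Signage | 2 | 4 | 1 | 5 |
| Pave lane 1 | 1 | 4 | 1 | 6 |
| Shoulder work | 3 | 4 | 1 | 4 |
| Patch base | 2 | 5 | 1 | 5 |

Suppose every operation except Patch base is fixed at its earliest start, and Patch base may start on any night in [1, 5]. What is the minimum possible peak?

16

Patch base@1: n1:21  n2:13  n3:4  n4:0  n5:0  n6:0 → peak 21
Patch base@2: n1:16  n2:13  n3:9  n4:0  n5:0  n6:0 → peak 16
Patch base@3: n1:16  n2:8  n3:9  n4:5  n5:0  n6:0 → peak 16
Patch base@4: n1:16  n2:8  n3:4  n4:5  n5:5  n6:0 → peak 16
Patch base@5: n1:16  n2:8  n3:4  n4:0  n5:5  n6:5 → peak 16
Best is Patch base@2, peak 16.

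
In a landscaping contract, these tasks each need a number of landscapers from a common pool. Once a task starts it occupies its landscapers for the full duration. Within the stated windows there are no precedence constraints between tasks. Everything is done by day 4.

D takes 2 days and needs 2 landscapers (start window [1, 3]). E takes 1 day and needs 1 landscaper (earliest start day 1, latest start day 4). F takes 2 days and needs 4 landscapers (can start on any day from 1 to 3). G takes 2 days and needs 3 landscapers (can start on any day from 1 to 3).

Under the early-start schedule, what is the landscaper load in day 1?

10

At early start, day 1 has: D, E, F, G.
Demand: 2 + 1 + 4 + 3 = 10.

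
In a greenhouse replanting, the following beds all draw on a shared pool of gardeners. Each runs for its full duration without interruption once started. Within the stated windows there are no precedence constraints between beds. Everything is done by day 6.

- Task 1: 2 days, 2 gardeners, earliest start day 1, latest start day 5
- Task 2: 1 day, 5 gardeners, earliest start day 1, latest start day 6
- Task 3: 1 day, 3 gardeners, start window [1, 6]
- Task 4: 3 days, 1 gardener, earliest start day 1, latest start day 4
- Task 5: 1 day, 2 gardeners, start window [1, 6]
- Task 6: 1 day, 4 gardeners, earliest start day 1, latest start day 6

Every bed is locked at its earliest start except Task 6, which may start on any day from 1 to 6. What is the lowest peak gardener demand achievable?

Task 6@1: d1:17  d2:3  d3:1  d4:0  d5:0  d6:0 → peak 17
Task 6@2: d1:13  d2:7  d3:1  d4:0  d5:0  d6:0 → peak 13
Task 6@3: d1:13  d2:3  d3:5  d4:0  d5:0  d6:0 → peak 13
Task 6@4: d1:13  d2:3  d3:1  d4:4  d5:0  d6:0 → peak 13
Task 6@5: d1:13  d2:3  d3:1  d4:0  d5:4  d6:0 → peak 13
Task 6@6: d1:13  d2:3  d3:1  d4:0  d5:0  d6:4 → peak 13
Best is Task 6@2, peak 13.

13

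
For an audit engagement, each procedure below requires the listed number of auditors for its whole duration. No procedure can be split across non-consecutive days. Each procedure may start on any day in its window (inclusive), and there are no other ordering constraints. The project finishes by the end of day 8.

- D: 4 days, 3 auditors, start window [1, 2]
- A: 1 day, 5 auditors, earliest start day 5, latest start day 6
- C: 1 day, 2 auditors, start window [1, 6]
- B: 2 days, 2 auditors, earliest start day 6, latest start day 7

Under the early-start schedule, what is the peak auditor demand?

5

Early-start schedule: D@1, A@5, C@1, B@6.
Load per day: day 1: 5, day 2: 3, day 3: 3, day 4: 3, day 5: 5, day 6: 2, day 7: 2, day 8: 0.
Peak is 5.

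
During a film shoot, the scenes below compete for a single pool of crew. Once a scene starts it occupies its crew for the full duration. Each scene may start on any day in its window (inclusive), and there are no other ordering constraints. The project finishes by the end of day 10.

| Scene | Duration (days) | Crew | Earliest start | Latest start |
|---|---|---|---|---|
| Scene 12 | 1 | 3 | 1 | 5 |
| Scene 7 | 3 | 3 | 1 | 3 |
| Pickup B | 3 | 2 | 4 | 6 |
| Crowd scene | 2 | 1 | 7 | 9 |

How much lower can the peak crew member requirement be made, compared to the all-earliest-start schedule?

Early-start peak: d1:6  d2:3  d3:3  d4:2  d5:2  d6:2  d7:1  d8:1  d9:0  d10:0 ⇒ 6.
Leveled (Scene 12@1, Scene 7@2, Pickup B@5, Crowd scene@7): d1:3  d2:3  d3:3  d4:3  d5:2  d6:2  d7:3  d8:1  d9:0  d10:0 ⇒ 3.
Reduction 6 − 3 = 3.

3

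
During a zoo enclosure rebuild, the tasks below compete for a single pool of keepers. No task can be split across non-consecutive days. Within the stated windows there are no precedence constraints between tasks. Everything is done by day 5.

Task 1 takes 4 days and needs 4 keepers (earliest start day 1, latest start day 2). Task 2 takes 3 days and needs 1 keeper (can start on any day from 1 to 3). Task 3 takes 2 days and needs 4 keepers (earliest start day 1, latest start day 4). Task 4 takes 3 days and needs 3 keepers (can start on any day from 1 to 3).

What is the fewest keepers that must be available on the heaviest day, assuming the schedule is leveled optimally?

8

Early-start (Task 1@1, Task 2@1, Task 3@1, Task 4@1) gives peak 12: d1:12  d2:12  d3:8  d4:4  d5:0.
Shift Task 3→4.
Schedule Task 1@1, Task 2@1, Task 3@4, Task 4@1: d1:8  d2:8  d3:8  d4:8  d5:4 — peak 8.
Total keeper-days = 36 over 5 days ⇒ peak ≥ ⌈36/5⌉ = 8, so 8 is optimal.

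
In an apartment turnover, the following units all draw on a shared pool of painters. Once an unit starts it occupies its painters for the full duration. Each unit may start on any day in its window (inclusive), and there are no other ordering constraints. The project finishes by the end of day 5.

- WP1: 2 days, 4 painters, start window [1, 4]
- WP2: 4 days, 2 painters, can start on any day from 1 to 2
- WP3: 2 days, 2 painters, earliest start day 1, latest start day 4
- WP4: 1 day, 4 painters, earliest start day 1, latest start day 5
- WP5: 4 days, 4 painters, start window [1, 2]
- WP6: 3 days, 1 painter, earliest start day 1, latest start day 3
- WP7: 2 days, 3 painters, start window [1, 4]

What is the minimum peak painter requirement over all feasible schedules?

Early-start (WP1@1, WP2@1, WP3@1, WP4@1, WP5@1, WP6@1, WP7@1) gives peak 20: d1:20  d2:16  d3:7  d4:6  d5:0.
Shift WP3→3, WP5→2, WP7→4.
Schedule WP1@1, WP2@1, WP3@3, WP4@1, WP5@2, WP6@1, WP7@4: d1:11  d2:11  d3:9  d4:11  d5:7 — peak 11.

11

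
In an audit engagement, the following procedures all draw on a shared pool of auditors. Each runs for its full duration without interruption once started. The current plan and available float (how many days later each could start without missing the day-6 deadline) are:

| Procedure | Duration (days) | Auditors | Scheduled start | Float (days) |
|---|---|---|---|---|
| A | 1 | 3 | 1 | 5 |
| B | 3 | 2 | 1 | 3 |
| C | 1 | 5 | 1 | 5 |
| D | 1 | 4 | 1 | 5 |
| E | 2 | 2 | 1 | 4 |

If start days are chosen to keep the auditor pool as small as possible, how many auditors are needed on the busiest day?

5

Early-start (A@1, B@1, C@1, D@1, E@1) gives peak 16: d1:16  d2:4  d3:2  d4:0  d5:0  d6:0.
Shift C→4, D→5, E→2.
Schedule A@1, B@1, C@4, D@5, E@2: d1:5  d2:4  d3:4  d4:5  d5:4  d6:0 — peak 5.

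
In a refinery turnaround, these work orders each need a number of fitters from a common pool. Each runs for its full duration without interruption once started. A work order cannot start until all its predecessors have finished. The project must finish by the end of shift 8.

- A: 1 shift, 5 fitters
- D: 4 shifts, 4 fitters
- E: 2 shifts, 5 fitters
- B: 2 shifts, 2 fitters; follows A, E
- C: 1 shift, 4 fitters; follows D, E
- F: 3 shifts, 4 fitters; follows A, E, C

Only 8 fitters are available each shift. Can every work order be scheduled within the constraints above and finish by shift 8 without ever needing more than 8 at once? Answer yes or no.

no

The minimum achievable peak is 9; 8 < 9, so no feasible schedule stays within the cap.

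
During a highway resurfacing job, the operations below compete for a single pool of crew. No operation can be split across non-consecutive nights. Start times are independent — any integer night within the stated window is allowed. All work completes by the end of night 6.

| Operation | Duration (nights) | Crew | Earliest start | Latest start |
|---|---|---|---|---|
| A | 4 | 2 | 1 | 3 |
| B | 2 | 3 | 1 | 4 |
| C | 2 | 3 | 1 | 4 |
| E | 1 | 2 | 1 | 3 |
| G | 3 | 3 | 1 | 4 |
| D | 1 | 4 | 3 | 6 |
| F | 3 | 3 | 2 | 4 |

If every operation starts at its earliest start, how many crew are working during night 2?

At early start, night 2 has: A, B, C, G, F.
Demand: 2 + 3 + 3 + 3 + 3 = 14.

14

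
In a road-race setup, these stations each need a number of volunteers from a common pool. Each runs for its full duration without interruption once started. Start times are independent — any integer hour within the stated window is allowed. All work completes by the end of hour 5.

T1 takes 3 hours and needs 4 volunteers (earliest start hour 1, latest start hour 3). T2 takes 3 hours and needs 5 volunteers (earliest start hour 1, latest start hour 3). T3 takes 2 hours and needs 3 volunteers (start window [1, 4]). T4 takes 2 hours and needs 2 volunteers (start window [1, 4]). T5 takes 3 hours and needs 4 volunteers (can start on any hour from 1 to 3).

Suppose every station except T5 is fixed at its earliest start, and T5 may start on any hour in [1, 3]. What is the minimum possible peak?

14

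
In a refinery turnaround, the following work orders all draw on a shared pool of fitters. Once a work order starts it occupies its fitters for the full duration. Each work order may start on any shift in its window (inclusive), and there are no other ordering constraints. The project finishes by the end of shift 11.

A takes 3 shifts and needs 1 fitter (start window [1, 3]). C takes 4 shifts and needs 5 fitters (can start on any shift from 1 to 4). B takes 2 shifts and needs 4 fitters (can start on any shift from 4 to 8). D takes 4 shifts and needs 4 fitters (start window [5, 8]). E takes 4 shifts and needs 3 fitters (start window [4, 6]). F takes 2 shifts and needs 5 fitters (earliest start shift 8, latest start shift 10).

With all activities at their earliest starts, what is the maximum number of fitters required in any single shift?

Early-start schedule: A@1, C@1, B@4, D@5, E@4, F@8.
Load per shift: shift 1: 6, shift 2: 6, shift 3: 6, shift 4: 12, shift 5: 11, shift 6: 7, shift 7: 7, shift 8: 9, shift 9: 5, shift 10: 0, shift 11: 0.
Peak is 12.

12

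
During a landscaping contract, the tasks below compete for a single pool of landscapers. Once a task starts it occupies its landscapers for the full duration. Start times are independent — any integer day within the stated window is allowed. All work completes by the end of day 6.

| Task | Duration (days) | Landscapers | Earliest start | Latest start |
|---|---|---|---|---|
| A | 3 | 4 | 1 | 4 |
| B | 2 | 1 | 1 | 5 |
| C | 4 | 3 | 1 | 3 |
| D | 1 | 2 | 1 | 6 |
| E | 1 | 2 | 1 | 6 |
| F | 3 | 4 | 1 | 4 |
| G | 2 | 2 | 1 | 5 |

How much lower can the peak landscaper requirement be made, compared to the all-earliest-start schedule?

10

Early-start peak: d1:18  d2:14  d3:11  d4:3  d5:0  d6:0 ⇒ 18.
Leveled (A@1, B@1, C@1, D@5, E@6, F@4, G@5): d1:8  d2:8  d3:7  d4:7  d5:8  d6:8 ⇒ 8.
Reduction 18 − 8 = 10.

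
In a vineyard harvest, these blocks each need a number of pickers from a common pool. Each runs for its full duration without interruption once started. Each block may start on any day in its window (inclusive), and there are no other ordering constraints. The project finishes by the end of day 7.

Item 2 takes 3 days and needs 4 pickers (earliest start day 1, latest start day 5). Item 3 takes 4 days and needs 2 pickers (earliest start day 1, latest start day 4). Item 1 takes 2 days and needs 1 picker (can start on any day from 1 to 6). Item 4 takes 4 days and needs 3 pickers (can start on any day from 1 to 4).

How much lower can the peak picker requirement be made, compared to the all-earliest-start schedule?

5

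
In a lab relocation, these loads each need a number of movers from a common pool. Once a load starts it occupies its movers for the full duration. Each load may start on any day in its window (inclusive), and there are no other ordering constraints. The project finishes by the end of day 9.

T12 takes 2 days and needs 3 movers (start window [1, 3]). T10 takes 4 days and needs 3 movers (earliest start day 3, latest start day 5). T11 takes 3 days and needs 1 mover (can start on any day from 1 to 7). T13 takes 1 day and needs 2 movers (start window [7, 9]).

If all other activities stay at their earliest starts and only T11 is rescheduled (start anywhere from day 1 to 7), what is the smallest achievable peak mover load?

T11@1: d1:4  d2:4  d3:4  d4:3  d5:3  d6:3  d7:2  d8:0  d9:0 → peak 4
T11@2: d1:3  d2:4  d3:4  d4:4  d5:3  d6:3  d7:2  d8:0  d9:0 → peak 4
T11@3: d1:3  d2:3  d3:4  d4:4  d5:4  d6:3  d7:2  d8:0  d9:0 → peak 4
T11@4: d1:3  d2:3  d3:3  d4:4  d5:4  d6:4  d7:2  d8:0  d9:0 → peak 4
T11@5: d1:3  d2:3  d3:3  d4:3  d5:4  d6:4  d7:3  d8:0  d9:0 → peak 4
T11@6: d1:3  d2:3  d3:3  d4:3  d5:3  d6:4  d7:3  d8:1  d9:0 → peak 4
T11@7: d1:3  d2:3  d3:3  d4:3  d5:3  d6:3  d7:3  d8:1  d9:1 → peak 3
Best is T11@7, peak 3.

3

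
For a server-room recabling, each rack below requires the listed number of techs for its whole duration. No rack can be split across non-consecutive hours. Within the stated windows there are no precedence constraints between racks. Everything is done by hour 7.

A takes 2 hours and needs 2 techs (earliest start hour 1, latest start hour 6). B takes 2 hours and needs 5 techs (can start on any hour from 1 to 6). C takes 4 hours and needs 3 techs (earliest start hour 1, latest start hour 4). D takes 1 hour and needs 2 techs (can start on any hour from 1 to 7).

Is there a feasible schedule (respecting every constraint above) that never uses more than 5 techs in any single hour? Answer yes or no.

yes

Schedule A@1, B@5, C@1, D@3: h1:5  h2:5  h3:5  h4:3  h5:5  h6:5  h7:0 — peak 5 ≤ 5.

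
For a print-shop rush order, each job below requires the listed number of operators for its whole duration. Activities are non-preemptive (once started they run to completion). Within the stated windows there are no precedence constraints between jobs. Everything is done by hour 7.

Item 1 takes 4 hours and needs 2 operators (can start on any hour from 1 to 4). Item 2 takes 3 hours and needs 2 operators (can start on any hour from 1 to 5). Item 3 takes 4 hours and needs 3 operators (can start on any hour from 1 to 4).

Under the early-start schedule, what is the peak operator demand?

Early-start schedule: Item 1@1, Item 2@1, Item 3@1.
Load per hour: hour 1: 7, hour 2: 7, hour 3: 7, hour 4: 5, hour 5: 0, hour 6: 0, hour 7: 0.
Peak is 7.

7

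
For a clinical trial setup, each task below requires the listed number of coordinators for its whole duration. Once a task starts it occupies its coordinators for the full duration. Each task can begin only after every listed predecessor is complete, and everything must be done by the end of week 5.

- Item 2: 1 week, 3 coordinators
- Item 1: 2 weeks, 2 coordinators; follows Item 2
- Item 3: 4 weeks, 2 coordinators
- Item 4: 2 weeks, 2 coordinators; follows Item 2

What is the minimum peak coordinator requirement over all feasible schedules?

Early-start (Item 2@1, Item 1@2, Item 3@1, Item 4@2) gives peak 6: w1:5  w2:6  w3:6  w4:2  w5:0.
Shift Item 3→2, Item 4→4.
Schedule Item 2@1, Item 1@2, Item 3@2, Item 4@4: w1:3  w2:4  w3:4  w4:4  w5:4 — peak 4.
Total coordinator-weeks = 19 over 5 weeks ⇒ peak ≥ ⌈19/5⌉ = 4, so 4 is optimal.

4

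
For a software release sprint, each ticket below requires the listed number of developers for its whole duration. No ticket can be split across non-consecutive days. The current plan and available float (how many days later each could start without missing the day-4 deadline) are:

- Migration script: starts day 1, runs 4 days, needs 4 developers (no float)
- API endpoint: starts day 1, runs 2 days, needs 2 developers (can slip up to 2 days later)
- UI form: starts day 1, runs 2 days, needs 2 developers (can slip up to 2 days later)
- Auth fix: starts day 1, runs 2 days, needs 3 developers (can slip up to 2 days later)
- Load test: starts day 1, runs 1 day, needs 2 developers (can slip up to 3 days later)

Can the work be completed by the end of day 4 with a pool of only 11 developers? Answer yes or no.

yes

Schedule Migration script@1, API endpoint@1, UI form@1, Auth fix@3, Load test@3: d1:8  d2:8  d3:9  d4:7 — peak 9 ≤ 11.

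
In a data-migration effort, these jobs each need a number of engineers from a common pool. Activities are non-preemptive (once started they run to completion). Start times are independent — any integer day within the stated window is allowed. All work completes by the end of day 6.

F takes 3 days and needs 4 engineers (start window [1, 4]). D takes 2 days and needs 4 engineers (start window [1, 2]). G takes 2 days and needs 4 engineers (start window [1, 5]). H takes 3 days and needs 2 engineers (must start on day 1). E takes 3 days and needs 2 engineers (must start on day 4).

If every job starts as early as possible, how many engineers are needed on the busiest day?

14

Early-start schedule: F@1, D@1, G@1, H@1, E@4.
Load per day: day 1: 14, day 2: 14, day 3: 6, day 4: 2, day 5: 2, day 6: 2.
Peak is 14.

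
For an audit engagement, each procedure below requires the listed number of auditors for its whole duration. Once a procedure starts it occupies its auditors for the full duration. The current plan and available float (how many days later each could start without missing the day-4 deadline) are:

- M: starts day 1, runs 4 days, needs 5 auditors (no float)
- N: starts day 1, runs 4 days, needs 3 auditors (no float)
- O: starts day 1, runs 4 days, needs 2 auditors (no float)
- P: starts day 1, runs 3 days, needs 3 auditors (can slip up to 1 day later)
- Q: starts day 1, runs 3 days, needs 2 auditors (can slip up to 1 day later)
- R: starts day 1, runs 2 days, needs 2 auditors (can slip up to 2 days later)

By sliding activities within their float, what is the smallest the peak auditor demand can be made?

17

Schedule M@1, N@1, O@1, P@1, Q@1, R@1: d1:17  d2:17  d3:15  d4:10 — peak 17.
No arrangement of the 12 feasible schedules does better.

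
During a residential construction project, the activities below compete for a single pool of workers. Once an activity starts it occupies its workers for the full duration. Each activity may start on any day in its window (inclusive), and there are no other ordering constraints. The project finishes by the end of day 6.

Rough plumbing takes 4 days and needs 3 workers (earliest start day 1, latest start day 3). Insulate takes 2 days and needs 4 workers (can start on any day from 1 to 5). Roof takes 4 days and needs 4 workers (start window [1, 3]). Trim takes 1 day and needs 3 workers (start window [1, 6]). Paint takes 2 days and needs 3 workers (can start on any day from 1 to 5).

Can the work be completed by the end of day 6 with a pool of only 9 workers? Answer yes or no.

Schedule Rough plumbing@1, Insulate@5, Roof@3, Trim@1, Paint@1: d1:9  d2:6  d3:7  d4:7  d5:8  d6:8 — peak 9 ≤ 9.

yes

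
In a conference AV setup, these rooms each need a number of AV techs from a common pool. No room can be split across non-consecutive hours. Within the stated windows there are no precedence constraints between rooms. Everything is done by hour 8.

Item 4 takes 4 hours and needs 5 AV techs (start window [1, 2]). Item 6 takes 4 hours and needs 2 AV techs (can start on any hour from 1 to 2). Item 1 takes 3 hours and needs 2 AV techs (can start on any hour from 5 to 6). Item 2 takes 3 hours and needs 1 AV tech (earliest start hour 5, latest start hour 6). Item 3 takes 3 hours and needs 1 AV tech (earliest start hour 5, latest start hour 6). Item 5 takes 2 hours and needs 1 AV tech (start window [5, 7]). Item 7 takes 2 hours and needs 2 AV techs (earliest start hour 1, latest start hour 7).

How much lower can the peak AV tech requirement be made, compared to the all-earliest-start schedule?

Early-start peak: h1:9  h2:9  h3:7  h4:7  h5:5  h6:5  h7:4  h8:0 ⇒ 9.
Leveled (Item 4@1, Item 6@1, Item 1@5, Item 2@5, Item 3@5, Item 5@5, Item 7@5): h1:7  h2:7  h3:7  h4:7  h5:7  h6:7  h7:4  h8:0 ⇒ 7.
Reduction 9 − 7 = 2.

2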